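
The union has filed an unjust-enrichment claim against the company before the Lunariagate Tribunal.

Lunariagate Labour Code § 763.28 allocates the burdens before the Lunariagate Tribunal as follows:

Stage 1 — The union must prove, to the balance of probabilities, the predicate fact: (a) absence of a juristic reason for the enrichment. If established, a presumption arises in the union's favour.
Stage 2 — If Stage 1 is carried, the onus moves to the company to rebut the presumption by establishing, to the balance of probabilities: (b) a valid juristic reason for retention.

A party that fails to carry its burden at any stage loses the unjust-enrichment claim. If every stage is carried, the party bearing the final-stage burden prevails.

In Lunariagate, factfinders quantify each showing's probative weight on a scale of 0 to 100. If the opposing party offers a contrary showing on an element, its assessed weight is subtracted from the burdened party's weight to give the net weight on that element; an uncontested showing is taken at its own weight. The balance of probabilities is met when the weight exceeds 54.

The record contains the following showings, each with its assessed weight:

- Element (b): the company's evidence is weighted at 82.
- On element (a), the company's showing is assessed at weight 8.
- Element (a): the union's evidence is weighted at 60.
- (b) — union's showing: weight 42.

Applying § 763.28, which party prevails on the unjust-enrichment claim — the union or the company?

company

Stage 1 — burden on union; standard: the balance of probabilities (weight exceeds 54).
    (a): 60 − 8 = 52 ≤ 54 [not met]
  Not every element is met, so the union fails to carry Stage 1.
So the company prevails.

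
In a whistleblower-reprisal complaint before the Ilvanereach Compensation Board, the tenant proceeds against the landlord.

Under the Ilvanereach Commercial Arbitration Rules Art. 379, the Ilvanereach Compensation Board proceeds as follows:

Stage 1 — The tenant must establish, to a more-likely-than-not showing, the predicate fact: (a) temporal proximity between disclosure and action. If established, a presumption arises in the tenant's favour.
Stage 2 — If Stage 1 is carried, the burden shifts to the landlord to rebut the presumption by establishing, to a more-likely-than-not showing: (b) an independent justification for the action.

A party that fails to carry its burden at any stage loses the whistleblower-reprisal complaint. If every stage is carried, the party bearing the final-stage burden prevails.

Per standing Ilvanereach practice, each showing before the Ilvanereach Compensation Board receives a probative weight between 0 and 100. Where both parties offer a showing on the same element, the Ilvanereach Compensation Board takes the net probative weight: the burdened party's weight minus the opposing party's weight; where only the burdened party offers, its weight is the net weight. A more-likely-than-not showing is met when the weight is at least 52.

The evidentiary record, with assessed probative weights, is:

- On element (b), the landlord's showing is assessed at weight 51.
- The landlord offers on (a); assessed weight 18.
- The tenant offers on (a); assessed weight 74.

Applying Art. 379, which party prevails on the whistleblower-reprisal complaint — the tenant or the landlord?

Stage 1 — burden on tenant; standard: a more-likely-than-not showing (weight is at least 52).
    (a): 74 − 18 = 56 ≥ 52 [met]
  The tenant carries Stage 1; the landlord now bears the burden.
Stage 2 — burden on landlord; standard: a more-likely-than-not showing (weight is at least 52).
    (b): 51 < 52 [not met]
  Not every element is met, so the landlord fails to carry Stage 2.
The tenant prevails.

tenant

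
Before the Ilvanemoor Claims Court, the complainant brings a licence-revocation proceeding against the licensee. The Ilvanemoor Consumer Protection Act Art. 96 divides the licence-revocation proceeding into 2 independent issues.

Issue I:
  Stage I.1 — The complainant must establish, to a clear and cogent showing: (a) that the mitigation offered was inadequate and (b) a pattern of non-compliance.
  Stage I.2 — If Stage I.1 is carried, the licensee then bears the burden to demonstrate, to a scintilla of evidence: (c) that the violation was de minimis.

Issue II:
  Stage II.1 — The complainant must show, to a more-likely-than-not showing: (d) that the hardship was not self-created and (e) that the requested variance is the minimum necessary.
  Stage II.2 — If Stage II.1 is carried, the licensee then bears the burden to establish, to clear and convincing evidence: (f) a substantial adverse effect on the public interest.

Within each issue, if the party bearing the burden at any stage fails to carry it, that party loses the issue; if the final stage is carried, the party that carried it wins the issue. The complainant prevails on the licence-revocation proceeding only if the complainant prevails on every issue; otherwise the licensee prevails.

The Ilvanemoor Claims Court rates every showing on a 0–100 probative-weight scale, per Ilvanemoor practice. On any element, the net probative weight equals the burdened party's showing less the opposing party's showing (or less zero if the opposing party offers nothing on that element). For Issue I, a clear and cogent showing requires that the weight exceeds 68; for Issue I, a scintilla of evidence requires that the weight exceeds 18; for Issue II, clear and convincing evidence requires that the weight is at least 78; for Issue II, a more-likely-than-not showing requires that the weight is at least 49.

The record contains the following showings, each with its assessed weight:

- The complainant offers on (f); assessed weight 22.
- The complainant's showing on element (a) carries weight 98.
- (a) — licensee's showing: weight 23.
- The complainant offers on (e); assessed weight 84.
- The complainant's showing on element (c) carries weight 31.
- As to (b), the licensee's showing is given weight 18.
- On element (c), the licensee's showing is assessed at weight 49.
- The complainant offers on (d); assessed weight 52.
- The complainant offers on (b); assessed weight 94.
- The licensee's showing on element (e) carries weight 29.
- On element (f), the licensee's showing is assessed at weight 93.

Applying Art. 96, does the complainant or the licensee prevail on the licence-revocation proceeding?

complainant

— Issue I —
Stage I.1 (complainant, a clear and cogent showing, weight exceeds 68): (a) net 98−23=75 > 68 — meets; (b) net 94−18=76 > 68 — meets.
  Stage I.1 is satisfied; the onus moves to the licensee.
Stage I.2 (licensee, a scintilla of evidence, weight exceeds 18): (c) net 49−31=18 ≤ 18 — fails.
  Stage I.2 not carried; the licensee fails its burden.
The analysis ends at Stage I.2; the complainant prevails on this issue.
— Issue II —
Stage II.1 — burden on complainant; standard: a more-likely-than-not showing (weight is at least 49).
    (d): 52 ≥ 49 [met]
    (e): 84 − 29 = 55 ≥ 49 [met]
  Stage II.1 carried; the burden shifts to the licensee.
Stage II.2 — burden on licensee; standard: clear and convincing evidence (weight is at least 78).
    (f): 93 − 22 = 71 < 78 [not met]
  The licensee does not carry Stage II.2.
The complainant prevails on this issue.
Per-issue: Issue I → complainant; Issue II → complainant. The complainant must prevail on every issue; overall, the complainant prevails.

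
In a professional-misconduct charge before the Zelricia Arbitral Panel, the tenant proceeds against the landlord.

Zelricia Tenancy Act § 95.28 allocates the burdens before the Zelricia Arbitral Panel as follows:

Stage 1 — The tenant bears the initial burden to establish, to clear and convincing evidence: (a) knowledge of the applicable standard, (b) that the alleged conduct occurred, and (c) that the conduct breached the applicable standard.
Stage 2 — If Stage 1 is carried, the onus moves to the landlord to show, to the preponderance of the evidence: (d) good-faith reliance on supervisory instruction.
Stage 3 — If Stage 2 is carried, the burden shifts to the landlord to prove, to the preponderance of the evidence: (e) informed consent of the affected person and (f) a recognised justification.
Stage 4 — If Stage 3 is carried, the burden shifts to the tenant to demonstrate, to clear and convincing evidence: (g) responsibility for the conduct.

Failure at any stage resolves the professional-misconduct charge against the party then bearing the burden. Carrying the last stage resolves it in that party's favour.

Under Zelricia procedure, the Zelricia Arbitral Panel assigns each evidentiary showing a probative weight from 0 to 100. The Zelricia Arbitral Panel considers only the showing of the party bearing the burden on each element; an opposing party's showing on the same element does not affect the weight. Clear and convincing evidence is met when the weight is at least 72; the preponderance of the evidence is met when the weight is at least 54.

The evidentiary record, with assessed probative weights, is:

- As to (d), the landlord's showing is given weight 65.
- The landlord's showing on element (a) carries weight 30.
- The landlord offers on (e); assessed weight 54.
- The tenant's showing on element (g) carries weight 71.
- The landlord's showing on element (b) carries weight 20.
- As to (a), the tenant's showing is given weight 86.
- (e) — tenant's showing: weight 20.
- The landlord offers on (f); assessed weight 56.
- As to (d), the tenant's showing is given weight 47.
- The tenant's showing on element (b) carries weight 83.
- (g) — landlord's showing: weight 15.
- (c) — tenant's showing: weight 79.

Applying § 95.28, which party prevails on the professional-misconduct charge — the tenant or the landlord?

landlord

Stage 1 (tenant, clear and convincing evidence, weight is at least 72): (a) 86 (landlord's 30 disregarded) ≥ 72 — meets; (b) 83 (landlord's 20 disregarded) ≥ 72 — meets; (c) 79 ≥ 72 — meets.
  The tenant carries Stage 1; the landlord now bears the burden.
Stage 2 (landlord, the preponderance of the evidence, weight is at least 54): (d) 65 (tenant's 47 disregarded) ≥ 54 — meets.
  All elements met. The landlord retains the burden for Stage 3.
Stage 3 (landlord, the preponderance of the evidence, weight is at least 54): (e) 54 (tenant's 20 disregarded) ≥ 54 — meets; (f) 56 ≥ 54 — meets.
  Stage 3 carried; the burden shifts to the tenant.
Stage 4 (tenant, clear and convincing evidence, weight is at least 72): (g) 71 (landlord's 15 disregarded) < 72 — fails.
  Not every element is met, so the tenant fails to carry Stage 4.
The analysis ends at Stage 4; the landlord prevails.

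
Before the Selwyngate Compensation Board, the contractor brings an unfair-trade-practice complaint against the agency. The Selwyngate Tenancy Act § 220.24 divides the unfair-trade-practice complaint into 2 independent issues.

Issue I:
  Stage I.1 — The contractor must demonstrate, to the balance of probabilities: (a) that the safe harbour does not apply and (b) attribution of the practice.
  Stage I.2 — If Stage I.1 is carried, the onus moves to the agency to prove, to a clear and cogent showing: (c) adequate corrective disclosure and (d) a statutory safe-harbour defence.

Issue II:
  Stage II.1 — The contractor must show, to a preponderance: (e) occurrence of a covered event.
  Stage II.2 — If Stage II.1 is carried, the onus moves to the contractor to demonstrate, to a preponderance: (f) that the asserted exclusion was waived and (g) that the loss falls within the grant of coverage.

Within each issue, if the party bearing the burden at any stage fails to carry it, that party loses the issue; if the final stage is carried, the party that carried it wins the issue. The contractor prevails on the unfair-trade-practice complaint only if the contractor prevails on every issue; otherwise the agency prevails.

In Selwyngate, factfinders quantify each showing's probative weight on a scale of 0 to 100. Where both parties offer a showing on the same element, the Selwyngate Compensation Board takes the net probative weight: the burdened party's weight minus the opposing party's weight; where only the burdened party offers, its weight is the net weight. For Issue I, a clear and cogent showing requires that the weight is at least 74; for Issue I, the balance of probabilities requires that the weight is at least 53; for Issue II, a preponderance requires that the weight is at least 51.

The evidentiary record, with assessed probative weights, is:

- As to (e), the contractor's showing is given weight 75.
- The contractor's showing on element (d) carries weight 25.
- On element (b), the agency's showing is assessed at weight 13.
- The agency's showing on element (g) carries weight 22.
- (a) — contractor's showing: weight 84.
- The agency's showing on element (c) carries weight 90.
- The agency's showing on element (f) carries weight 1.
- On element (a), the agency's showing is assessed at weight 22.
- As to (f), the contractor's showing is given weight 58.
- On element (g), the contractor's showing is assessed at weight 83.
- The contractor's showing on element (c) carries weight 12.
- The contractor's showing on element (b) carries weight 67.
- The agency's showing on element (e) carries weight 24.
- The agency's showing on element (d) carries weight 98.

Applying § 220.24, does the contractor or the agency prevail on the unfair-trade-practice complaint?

— Issue I —
Stage I.1 — burden on contractor; standard: the balance of probabilities (weight is at least 53).
    (a): 84 − 22 = 62 ≥ 53 [met]
    (b): 67 − 13 = 54 ≥ 53 [met]
  Stage I.1 carried; the burden shifts to the agency.
Stage I.2 — burden on agency; standard: a clear and cogent showing (weight is at least 74).
    (c): 90 − 12 = 78 ≥ 74 [met]
    (d): 98 − 25 = 73 < 74 [not met]
  Stage I.2 not carried; the agency fails its burden.
The contractor prevails on this issue.
— Issue II —
At Stage II.1 the contractor must meet a preponderance (weight is at least 51): on (e) the weight is 75 less the opposing 24 gives net 51, which does reach 51, so (e) meets the standard.
  Stage II.1 is satisfied; the contractor continues to bear the burden.
At Stage II.2 the contractor must meet a preponderance (weight is at least 51): on (f) the weight is 58 less the opposing 1 gives net 57, ≥ 51, so (f) meets the standard; on (g) the weight is 83 less the opposing 22 gives net 61, which does reach 51, so (g) meets the standard.
  All elements met at the final stage.
Every stage carried; the contractor prevails on this issue.
Per-issue: Issue I → contractor; Issue II → contractor. The contractor must prevail on every issue; overall, the contractor prevails.

contractor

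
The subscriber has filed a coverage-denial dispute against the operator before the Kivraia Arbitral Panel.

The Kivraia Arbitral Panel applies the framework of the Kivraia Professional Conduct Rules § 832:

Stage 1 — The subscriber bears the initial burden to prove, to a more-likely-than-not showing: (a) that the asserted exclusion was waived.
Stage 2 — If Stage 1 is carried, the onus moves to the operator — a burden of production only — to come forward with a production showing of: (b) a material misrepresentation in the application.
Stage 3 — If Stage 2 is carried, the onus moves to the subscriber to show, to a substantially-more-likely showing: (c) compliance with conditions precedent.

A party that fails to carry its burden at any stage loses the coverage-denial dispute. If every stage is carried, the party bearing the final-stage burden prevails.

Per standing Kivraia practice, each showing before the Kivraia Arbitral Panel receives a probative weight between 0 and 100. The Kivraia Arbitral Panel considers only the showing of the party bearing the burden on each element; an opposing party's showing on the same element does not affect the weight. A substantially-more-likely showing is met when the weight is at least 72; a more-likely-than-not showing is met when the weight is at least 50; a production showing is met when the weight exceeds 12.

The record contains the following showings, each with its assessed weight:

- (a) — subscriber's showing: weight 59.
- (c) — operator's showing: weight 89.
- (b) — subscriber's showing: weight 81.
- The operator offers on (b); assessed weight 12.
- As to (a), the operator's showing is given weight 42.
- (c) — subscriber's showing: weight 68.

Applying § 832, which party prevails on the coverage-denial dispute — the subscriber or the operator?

subscriber

At Stage 1 the subscriber must meet a more-likely-than-not showing (weight is at least 50): on (a) the weight is 59 (the operator's 42 is given no effect), ≥ 50, so (a) meets the standard.
  Stage 1 is satisfied; the onus moves to the operator.
At Stage 2 the operator must meet a production showing (weight exceeds 12): on (b) the weight is 12 (the subscriber's 81 is given no effect), ≤ 12, so (b) does not meet the standard.
  Not every element is met, so the operator fails to carry Stage 2.
The subscriber prevails.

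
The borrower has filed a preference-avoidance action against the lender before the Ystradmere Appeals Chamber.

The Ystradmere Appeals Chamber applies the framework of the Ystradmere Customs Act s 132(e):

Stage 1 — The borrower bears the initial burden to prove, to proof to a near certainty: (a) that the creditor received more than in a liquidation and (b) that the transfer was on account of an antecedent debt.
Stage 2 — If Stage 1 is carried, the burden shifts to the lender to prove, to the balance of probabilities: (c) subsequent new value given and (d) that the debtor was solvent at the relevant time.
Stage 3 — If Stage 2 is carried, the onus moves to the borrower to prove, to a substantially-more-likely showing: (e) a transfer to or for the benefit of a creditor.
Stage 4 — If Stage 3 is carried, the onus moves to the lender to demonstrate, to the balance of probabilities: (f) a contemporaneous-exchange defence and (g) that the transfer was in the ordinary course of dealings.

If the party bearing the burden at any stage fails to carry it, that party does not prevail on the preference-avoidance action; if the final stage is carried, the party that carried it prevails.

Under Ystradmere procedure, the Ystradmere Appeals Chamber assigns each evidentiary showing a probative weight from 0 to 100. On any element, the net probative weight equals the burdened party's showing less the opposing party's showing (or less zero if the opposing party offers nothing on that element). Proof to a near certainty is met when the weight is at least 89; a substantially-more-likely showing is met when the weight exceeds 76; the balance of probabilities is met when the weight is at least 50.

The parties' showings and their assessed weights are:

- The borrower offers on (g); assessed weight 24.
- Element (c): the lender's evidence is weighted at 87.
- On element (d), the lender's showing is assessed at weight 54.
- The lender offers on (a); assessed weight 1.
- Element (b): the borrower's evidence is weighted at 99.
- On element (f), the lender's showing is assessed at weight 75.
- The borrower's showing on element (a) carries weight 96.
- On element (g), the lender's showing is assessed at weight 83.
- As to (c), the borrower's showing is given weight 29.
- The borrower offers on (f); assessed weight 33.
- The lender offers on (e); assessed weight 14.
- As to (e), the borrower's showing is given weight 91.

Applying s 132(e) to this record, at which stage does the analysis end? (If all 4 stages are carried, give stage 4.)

At Stage 1 the borrower must meet proof to a near certainty (weight is at least 89): on (a) the weight is 96 less the opposing 1 gives net 95, which does reach 89, so (a) meets the standard; on (b) the weight is 99, which does reach 89, so (b) meets the standard.
  All elements met. The burden passes to the lender.
At Stage 2 the lender must meet the balance of probabilities (weight is at least 50): on (c) the weight is 87 less the opposing 29 gives net 58, which does reach 50, so (c) meets the standard; on (d) the weight is 54, ≥ 50, so (d) meets the standard.
  Stage 2 is satisfied; the onus moves to the borrower.
At Stage 3 the borrower must meet a substantially-more-likely showing (weight exceeds 76): on (e) the weight is 91 less the opposing 14 gives net 77, > 76, so (e) meets the standard.
  The borrower carries Stage 3; the lender now bears the burden.
At Stage 4 the lender must meet the balance of probabilities (weight is at least 50): on (f) the weight is 75 less the opposing 33 gives net 42, < 50, so (f) does not meet the standard; on (g) the weight is 83 less the opposing 24 gives net 59, which does reach 50, so (g) meets the standard.
  Stage 4 not carried; the lender fails its burden.
The analysis ends at Stage 4; the borrower prevails.

stage 4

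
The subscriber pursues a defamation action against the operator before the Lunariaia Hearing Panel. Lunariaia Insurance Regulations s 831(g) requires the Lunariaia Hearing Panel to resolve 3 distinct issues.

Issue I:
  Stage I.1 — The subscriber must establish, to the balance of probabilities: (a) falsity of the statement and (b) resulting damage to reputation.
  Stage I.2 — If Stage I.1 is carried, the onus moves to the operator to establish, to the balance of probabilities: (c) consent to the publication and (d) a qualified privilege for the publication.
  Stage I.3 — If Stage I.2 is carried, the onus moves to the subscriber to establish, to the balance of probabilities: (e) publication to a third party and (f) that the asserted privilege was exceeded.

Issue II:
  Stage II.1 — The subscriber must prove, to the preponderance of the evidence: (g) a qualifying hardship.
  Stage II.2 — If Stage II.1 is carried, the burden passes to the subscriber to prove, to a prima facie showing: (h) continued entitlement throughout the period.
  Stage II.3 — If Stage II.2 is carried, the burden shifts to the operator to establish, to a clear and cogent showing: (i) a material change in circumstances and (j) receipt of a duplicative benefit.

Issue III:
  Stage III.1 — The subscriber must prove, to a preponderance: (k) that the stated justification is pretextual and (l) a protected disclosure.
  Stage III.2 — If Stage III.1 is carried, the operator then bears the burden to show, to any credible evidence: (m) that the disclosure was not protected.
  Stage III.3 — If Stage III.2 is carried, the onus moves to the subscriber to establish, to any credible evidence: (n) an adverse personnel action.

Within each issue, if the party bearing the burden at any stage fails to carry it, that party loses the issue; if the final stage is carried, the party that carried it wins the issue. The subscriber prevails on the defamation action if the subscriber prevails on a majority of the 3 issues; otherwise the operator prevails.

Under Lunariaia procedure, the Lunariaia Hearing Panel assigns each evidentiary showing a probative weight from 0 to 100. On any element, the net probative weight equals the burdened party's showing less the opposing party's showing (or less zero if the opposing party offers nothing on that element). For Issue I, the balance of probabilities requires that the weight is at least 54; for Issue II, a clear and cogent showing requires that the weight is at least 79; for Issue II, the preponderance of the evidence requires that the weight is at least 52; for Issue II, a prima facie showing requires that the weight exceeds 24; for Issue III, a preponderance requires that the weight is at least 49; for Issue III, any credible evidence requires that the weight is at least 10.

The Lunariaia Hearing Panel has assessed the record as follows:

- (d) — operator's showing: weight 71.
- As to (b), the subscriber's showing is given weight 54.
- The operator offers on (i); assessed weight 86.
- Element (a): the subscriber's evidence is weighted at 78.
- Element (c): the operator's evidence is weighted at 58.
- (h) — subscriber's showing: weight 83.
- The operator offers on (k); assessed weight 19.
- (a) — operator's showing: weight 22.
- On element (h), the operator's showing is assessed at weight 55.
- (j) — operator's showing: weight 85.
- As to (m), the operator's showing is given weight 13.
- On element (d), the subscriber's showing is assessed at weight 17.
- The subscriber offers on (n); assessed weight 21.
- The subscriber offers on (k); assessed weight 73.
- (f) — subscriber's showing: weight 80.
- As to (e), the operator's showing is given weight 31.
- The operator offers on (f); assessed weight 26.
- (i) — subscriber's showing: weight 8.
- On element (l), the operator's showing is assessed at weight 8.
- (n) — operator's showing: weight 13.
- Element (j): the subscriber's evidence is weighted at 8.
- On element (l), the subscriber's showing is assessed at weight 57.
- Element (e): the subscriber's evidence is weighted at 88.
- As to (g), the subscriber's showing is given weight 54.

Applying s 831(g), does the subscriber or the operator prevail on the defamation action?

— Issue I —
Stage I.1 (subscriber, the balance of probabilities, weight is at least 54): (a) net 78−22=56 ≥ 54 — meets; (b) 54 ≥ 54 — meets.
  All elements met. The burden passes to the operator.
Stage I.2 (operator, the balance of probabilities, weight is at least 54): (c) 58 ≥ 54 — meets; (d) net 71−17=54 ≥ 54 — meets.
  Stage I.2 is satisfied; the onus moves to the subscriber.
Stage I.3 (subscriber, the balance of probabilities, weight is at least 54): (e) net 88−31=57 ≥ 54 — meets; (f) net 80−26=54 ≥ 54 — meets.
  The subscriber carries the last stage.
With every stage satisfied, the subscriber prevails on this issue.
— Issue II —
At Stage II.1 the subscriber must meet the preponderance of the evidence (weight is at least 52): on (g) the weight is 54, which does reach 52, so (g) meets the standard.
  Stage II.1 is satisfied; the subscriber continues to bear the burden.
At Stage II.2 the subscriber must meet a prima facie showing (weight exceeds 24): on (h) the weight is 83 less the opposing 55 gives net 28, which does exceed 24, so (h) meets the standard.
  Stage II.2 carried; the burden shifts to the operator.
At Stage II.3 the operator must meet a clear and cogent showing (weight is at least 79): on (i) the weight is 86 less the opposing 8 gives net 78, < 79, so (i) does not meet the standard; on (j) the weight is 85 less the opposing 8 gives net 77, < 79, so (j) does not meet the standard.
  Not every element is met, so the operator fails to carry Stage II.3.
The analysis ends at Stage II.3; the subscriber prevails on this issue.
— Issue III —
Stage III.1 (subscriber, a preponderance, weight is at least 49): (k) net 73−19=54 ≥ 49 — meets; (l) net 57−8=49 ≥ 49 — meets.
  Stage III.1 is satisfied; the onus moves to the operator.
Stage III.2 (operator, any credible evidence, weight is at least 10): (m) 13 ≥ 10 — meets.
  All elements met. The burden passes to the subscriber.
Stage III.3 (subscriber, any credible evidence, weight is at least 10): (n) net 21−13=8 < 10 — fails.
  Not every element is met, so the subscriber fails to carry Stage III.3.
The analysis ends at Stage III.3; the operator prevails on this issue.
Per-issue: Issue I → subscriber; Issue II → subscriber; Issue III → operator. The subscriber must prevail on a majority of issues; overall, the subscriber prevails.

subscriber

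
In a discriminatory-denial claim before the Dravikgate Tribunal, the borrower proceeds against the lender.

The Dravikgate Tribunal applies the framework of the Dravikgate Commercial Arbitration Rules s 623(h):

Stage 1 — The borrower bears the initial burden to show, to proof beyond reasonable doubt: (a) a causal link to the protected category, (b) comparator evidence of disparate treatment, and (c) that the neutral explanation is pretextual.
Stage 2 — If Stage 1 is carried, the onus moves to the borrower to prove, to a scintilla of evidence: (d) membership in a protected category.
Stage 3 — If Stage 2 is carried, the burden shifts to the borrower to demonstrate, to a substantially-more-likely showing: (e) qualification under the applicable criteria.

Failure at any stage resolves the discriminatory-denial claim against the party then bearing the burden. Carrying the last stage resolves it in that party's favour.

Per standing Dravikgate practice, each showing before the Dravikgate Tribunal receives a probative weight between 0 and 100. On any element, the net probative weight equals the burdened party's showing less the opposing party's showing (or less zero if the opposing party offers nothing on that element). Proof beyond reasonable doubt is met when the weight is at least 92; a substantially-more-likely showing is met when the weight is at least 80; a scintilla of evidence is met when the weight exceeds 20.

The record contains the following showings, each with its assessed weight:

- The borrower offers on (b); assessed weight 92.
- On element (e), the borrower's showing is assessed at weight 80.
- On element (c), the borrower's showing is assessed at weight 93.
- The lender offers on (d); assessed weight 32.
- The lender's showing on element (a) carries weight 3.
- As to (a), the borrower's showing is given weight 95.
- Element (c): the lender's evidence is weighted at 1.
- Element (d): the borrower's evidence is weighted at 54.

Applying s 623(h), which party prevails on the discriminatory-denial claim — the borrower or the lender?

At Stage 1 the borrower must meet proof beyond reasonable doubt (weight is at least 92): on (a) the weight is 95 less the opposing 3 gives net 92, which does reach 92, so (a) meets the standard; on (b) the weight is 92, which does reach 92, so (b) meets the standard; on (c) the weight is 93 less the opposing 1 gives net 92, ≥ 92, so (c) meets the standard.
  Stage 1 carried; the burden remains with the borrower.
At Stage 2 the borrower must meet a scintilla of evidence (weight exceeds 20): on (d) the weight is 54 less the opposing 32 gives net 22, > 20, so (d) meets the standard.
  Stage 2 is satisfied; the borrower continues to bear the burden.
At Stage 3 the borrower must meet a substantially-more-likely showing (weight is at least 80): on (e) the weight is 80, which does reach 80, so (e) meets the standard.
  The borrower carries the last stage.
With every stage satisfied, the borrower prevails.

borrower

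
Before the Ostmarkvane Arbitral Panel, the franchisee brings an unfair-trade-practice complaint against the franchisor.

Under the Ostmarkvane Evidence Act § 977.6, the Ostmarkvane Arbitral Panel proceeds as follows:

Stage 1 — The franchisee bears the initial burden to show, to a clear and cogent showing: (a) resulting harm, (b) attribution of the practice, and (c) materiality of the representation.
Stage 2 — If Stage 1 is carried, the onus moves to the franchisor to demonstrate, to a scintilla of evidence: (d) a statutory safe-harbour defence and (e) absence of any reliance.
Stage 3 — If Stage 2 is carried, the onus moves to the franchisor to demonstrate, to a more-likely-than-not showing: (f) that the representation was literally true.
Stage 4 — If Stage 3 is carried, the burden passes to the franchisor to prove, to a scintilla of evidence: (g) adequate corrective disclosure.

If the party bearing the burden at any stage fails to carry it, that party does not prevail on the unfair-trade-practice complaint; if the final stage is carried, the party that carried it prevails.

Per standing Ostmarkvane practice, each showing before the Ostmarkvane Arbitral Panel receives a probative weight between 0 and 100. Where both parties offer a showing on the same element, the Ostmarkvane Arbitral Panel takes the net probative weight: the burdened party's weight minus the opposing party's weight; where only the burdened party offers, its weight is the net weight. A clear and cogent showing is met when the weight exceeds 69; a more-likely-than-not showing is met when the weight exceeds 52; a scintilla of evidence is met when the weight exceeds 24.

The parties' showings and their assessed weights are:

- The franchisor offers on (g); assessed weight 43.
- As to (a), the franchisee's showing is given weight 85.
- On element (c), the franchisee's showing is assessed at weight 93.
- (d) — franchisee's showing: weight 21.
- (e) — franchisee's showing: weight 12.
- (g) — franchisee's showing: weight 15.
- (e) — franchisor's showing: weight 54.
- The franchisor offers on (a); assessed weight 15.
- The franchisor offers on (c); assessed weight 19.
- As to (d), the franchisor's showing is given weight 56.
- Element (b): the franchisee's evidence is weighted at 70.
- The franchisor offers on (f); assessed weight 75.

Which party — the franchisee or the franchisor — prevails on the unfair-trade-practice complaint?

Stage 1 (franchisee, a clear and cogent showing, weight exceeds 69): (a) net 85−15=70 > 69 — meets; (b) 70 > 69 — meets; (c) net 93−19=74 > 69 — meets.
  All elements met. The burden passes to the franchisor.
Stage 2 (franchisor, a scintilla of evidence, weight exceeds 24): (d) net 56−21=35 > 24 — meets; (e) net 54−12=42 > 24 — meets.
  Stage 2 carried; the burden remains with the franchisor.
Stage 3 (franchisor, a more-likely-than-not showing, weight exceeds 52): (f) 75 > 52 — meets.
  All elements met. The franchisor retains the burden for Stage 4.
Stage 4 (franchisor, a scintilla of evidence, weight exceeds 24): (g) net 43−15=28 > 24 — meets.
  The franchisor carries the last stage.
With every stage satisfied, the franchisor prevails.

franchisor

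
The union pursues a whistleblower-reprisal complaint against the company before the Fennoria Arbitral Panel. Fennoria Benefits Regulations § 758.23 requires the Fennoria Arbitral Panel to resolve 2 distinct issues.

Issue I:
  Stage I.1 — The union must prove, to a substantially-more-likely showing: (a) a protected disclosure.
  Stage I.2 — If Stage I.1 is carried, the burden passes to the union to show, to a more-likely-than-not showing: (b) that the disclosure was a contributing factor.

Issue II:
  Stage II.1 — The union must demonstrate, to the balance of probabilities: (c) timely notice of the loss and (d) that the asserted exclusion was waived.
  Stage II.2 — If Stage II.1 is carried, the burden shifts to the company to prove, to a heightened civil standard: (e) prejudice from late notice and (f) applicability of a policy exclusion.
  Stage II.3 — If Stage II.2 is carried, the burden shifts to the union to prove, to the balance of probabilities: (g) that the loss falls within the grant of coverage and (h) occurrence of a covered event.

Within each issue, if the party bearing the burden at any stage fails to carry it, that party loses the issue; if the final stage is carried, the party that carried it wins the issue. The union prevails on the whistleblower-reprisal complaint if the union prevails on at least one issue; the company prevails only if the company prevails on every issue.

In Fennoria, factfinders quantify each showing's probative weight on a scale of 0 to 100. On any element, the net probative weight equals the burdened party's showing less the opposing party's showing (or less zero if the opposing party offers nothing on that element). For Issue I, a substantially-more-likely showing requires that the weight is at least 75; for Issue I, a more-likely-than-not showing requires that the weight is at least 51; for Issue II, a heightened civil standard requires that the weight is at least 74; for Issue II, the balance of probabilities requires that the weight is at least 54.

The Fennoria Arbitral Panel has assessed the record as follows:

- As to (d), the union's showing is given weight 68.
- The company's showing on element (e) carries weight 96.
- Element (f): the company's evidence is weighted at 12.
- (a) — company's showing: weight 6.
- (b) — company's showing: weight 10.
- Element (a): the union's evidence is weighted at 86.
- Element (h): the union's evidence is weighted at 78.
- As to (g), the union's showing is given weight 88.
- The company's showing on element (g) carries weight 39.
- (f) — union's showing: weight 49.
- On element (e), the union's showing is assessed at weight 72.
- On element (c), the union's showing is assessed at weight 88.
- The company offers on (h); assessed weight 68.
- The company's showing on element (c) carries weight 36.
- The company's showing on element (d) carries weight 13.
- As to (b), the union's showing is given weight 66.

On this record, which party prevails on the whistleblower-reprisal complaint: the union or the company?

— Issue I —
At Stage I.1 the union must meet a substantially-more-likely showing (weight is at least 75): on (a) the weight is 86 less the opposing 6 gives net 80, ≥ 75, so (a) meets the standard.
  Stage I.1 carried; the burden remains with the union.
At Stage I.2 the union must meet a more-likely-than-not showing (weight is at least 51): on (b) the weight is 66 less the opposing 10 gives net 56, ≥ 51, so (b) meets the standard.
  Stage I.2 carried; the final stage is satisfied.
With every stage satisfied, the union prevails on this issue.
— Issue II —
Stage II.1 — burden on union; standard: the balance of probabilities (weight is at least 54).
    (c): 88 − 36 = 52 < 54 [not met]
    (d): 68 − 13 = 55 ≥ 54 [met]
  Stage II.1 not carried; the union fails its burden.
The analysis ends at Stage II.1; the company prevails on this issue.
Per-issue: Issue I → union; Issue II → company. The union must prevail on at least one issue; overall, the union prevails.

union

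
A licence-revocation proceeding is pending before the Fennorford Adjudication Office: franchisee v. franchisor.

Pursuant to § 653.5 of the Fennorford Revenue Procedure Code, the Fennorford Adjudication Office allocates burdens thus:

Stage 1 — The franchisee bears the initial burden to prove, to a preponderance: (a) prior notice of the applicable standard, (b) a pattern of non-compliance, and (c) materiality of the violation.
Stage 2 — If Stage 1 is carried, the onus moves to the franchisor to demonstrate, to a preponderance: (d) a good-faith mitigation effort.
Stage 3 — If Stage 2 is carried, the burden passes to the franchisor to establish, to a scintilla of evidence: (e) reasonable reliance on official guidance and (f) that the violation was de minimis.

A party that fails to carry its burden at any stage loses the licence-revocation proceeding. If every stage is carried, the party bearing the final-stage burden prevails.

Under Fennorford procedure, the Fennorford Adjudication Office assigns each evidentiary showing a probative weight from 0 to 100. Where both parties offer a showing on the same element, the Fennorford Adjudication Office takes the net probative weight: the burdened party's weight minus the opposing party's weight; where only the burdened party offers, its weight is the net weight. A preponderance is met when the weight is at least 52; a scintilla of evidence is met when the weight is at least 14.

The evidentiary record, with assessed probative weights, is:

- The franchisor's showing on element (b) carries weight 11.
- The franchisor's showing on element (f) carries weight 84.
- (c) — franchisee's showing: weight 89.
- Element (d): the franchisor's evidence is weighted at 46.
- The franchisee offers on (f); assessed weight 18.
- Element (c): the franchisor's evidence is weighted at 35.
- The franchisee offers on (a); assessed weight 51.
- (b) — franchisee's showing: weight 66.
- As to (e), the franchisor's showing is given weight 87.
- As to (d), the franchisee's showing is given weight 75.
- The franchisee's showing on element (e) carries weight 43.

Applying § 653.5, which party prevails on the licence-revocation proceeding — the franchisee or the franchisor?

franchisor

Stage 1 (franchisee, a preponderance, weight is at least 52): (a) 51 < 52 — fails; (b) net 66−11=55 ≥ 52 — meets; (c) net 89−35=54 ≥ 52 — meets.
  Not every element is met, so the franchisee fails to carry Stage 1.
So the franchisor prevails.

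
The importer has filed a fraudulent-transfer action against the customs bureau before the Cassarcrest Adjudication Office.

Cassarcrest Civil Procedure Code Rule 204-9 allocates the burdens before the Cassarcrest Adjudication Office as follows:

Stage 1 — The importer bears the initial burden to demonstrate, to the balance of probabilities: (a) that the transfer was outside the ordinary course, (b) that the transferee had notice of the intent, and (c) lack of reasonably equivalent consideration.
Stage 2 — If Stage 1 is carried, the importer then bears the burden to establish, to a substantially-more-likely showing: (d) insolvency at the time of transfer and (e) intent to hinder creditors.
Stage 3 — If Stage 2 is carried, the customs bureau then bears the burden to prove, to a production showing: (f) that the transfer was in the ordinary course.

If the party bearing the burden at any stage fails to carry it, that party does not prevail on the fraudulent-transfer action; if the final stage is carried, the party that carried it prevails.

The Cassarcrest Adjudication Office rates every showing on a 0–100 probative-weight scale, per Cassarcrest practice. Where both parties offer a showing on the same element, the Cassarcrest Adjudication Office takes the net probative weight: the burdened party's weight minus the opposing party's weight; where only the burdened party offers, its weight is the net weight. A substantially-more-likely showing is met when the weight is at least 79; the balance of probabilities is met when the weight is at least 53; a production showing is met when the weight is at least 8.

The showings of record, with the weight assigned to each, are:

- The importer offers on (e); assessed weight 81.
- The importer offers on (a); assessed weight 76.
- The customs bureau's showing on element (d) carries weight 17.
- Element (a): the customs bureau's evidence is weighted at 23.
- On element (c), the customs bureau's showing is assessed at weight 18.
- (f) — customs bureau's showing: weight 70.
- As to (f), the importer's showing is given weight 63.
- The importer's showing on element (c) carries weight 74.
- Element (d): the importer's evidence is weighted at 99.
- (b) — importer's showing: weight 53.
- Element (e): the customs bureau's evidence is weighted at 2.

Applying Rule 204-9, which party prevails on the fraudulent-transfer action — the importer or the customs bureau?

At Stage 1 the importer must meet the balance of probabilities (weight is at least 53): on (a) the weight is 76 less the opposing 23 gives net 53, ≥ 53, so (a) meets the standard; on (b) the weight is 53, ≥ 53, so (b) meets the standard; on (c) the weight is 74 less the opposing 18 gives net 56, which does reach 53, so (c) meets the standard.
  All elements met. The importer retains the burden for Stage 2.
At Stage 2 the importer must meet a substantially-more-likely showing (weight is at least 79): on (d) the weight is 99 less the opposing 17 gives net 82, ≥ 79, so (d) meets the standard; on (e) the weight is 81 less the opposing 2 gives net 79, ≥ 79, so (e) meets the standard.
  The importer carries Stage 2; the customs bureau now bears the burden.
At Stage 3 the customs bureau must meet a production showing (weight is at least 8): on (f) the weight is 70 less the opposing 63 gives net 7, < 8, so (f) does not meet the standard.
  The customs bureau does not carry Stage 3.
So the importer prevails.

importer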